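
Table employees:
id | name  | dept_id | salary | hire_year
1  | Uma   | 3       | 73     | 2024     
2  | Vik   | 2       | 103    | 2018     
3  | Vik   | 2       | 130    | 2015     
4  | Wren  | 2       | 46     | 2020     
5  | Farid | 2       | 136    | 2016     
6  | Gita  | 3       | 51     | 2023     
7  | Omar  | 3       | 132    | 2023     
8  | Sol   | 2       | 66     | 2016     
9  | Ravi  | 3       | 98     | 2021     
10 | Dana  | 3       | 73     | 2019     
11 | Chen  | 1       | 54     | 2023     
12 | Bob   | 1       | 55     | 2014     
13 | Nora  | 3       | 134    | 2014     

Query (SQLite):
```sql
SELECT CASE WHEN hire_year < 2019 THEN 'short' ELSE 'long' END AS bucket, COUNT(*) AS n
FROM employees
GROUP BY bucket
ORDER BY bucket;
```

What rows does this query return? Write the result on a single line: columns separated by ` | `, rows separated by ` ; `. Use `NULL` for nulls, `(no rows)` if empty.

long | 7 ; short | 6

Bucket rows by hire_year < 2019 → 'short' else 'long'; count each bucket.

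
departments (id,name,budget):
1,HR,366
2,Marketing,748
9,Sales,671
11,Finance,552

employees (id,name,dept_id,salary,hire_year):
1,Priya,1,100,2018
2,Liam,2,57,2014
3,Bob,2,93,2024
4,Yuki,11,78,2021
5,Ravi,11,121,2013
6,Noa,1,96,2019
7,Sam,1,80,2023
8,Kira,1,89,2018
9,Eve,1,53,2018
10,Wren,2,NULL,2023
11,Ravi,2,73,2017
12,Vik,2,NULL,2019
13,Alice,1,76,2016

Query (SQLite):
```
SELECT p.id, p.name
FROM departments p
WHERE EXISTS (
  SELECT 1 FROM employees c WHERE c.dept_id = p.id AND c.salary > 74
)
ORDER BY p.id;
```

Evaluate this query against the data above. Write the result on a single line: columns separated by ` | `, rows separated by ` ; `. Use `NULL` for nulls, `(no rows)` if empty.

For each departments row, check whether any employees with matching dept_id has salary > 74.
Keep rows where that is true.

1 | HR ; 2 | Marketing ; 11 | Finance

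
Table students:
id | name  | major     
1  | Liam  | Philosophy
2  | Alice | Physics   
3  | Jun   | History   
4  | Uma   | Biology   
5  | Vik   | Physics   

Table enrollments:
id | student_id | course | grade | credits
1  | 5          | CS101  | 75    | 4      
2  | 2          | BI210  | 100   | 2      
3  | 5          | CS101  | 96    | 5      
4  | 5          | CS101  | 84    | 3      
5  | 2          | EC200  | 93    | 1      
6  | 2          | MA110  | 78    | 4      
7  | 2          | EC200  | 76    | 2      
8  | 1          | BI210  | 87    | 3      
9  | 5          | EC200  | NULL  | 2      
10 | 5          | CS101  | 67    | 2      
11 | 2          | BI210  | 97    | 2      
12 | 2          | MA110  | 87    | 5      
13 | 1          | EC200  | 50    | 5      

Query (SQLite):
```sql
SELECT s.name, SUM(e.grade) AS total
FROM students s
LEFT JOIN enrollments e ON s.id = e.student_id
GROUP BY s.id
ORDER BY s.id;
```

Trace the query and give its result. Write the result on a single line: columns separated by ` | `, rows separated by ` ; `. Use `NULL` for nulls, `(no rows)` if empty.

LEFT JOIN keeps every students row; unmatched ones get NULL for enrollments columns.
Group by students.id and compute SUM(e.grade). SUM over an all-NULL group is NULL.
  1: ids {8, 13} → SUM(e.grade)=137
  2: ids {2, 5, 6, 7, 11, 12} → SUM(e.grade)=531
  3: ids {—} → SUM(e.grade)=NULL
  4: ids {—} → SUM(e.grade)=NULL
  5: ids {1, 3, 4, 9, 10} → SUM(e.grade)=322

Liam | 137 ; Alice | 531 ; Jun | NULL ; Uma | NULL ; Vik | 322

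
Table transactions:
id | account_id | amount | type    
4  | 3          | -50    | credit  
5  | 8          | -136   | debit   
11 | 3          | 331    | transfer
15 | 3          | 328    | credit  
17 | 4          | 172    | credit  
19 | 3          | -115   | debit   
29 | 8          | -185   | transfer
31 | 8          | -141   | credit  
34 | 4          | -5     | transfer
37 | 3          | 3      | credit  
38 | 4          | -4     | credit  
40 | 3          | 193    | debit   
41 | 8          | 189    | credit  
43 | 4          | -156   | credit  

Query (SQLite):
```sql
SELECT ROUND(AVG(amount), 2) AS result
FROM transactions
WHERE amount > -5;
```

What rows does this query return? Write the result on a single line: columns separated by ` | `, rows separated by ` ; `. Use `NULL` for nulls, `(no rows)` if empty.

173.14

Rows where amount > -5 → amount values: [331, 328, 172, 3, -4, 193, 189].
AVG = 1212 / 7 (rounded to 2 dp).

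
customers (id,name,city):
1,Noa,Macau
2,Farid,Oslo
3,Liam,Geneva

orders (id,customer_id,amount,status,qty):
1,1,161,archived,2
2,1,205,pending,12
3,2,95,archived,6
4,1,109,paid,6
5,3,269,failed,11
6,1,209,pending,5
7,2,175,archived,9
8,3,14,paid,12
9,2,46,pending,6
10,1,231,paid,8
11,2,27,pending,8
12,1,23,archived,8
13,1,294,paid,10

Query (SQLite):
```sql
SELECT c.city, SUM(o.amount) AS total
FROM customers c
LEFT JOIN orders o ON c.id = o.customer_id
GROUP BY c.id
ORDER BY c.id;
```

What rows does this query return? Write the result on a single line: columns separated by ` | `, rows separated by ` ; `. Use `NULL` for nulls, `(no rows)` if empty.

Macau | 1232 ; Oslo | 343 ; Geneva | 283

LEFT JOIN keeps every customers row; unmatched ones get NULL for orders columns.
Group by customers.id and compute SUM(o.amount). SUM over an all-NULL group is NULL.
  1: ids {1, 2, 4, 6, 10, 12, 13} → SUM(o.amount)=1232
  2: ids {3, 7, 9, 11} → SUM(o.amount)=343
  3: ids {5, 8} → SUM(o.amount)=283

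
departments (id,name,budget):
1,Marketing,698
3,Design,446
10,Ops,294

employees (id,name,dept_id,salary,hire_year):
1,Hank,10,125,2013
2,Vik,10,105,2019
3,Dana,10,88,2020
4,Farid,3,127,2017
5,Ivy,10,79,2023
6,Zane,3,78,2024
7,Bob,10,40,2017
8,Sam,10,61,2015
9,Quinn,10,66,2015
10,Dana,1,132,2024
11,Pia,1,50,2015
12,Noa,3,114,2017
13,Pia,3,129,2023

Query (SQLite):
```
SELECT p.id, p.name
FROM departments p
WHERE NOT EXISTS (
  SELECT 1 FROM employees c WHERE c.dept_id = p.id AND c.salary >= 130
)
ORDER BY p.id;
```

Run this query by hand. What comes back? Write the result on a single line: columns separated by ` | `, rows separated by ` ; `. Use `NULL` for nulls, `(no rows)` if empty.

3 | Design ; 10 | Ops

For each departments row, check whether any employees with matching dept_id has salary >= 130.
Keep rows where that is false.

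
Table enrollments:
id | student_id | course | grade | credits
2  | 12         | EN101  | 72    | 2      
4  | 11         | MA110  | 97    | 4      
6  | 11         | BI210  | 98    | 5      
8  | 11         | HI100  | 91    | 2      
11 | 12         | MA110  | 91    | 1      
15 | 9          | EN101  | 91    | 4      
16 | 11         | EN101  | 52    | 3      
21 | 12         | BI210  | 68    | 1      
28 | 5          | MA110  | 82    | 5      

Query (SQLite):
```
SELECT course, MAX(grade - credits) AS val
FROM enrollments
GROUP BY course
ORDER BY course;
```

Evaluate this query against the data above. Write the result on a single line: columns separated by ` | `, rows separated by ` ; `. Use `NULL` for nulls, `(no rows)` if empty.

For each row compute grade - credits.
Group by course; take MAX of the expression per group.
  BI210: ids {6, 21} → MAX(grade - credits)=93
  EN101: ids {2, 15, 16} → MAX(grade - credits)=87
  HI100: ids {8} → MAX(grade - credits)=89
  MA110: ids {4, 11, 28} → MAX(grade - credits)=93

BI210 | 93 ; EN101 | 87 ; HI100 | 89 ; MA110 | 93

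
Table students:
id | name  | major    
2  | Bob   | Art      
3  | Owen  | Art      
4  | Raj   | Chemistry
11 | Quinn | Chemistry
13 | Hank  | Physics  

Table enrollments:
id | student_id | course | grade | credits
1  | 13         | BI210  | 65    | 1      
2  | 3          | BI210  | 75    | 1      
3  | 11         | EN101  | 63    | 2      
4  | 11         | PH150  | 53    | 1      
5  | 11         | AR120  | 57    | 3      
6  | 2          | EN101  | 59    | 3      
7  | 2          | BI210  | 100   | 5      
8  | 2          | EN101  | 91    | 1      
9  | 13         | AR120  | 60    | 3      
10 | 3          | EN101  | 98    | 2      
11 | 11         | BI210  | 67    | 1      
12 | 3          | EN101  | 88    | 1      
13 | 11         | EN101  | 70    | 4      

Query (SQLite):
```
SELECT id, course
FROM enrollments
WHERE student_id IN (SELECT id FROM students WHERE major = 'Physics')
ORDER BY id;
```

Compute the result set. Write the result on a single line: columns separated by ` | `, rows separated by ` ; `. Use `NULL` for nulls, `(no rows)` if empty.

1 | BI210 ; 9 | AR120

Inner query: students.id where major = 'Physics'.
Outer: keep enrollments rows whose student_id is in that set.
Inner query → {13}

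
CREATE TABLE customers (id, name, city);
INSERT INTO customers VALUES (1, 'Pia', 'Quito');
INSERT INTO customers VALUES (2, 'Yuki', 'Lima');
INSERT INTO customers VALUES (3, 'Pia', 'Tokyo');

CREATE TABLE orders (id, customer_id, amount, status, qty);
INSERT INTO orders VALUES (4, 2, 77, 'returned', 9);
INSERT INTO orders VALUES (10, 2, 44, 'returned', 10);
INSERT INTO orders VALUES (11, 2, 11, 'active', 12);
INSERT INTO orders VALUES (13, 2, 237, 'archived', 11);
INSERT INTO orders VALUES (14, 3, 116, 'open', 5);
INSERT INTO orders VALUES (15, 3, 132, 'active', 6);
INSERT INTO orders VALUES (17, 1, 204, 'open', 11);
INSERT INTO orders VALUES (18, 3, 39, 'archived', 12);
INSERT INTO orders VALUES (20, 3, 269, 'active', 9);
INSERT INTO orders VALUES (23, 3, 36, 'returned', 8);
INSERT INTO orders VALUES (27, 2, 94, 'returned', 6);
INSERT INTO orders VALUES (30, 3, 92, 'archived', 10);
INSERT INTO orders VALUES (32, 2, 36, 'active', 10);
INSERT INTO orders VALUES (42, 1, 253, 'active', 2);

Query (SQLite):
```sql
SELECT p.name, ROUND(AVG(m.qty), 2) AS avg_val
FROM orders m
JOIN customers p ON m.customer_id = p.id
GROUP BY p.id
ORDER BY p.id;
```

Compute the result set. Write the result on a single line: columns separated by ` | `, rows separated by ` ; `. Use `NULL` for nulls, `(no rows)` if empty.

Join each orders row to its customers via customer_id.
Group joined rows by customers.id; compute ROUND(AVG(m.qty), 2) per group.
  1: ids {17, 42} → ROUND(AVG(m.qty), 2)=6.5
  2: ids {4, 10, 11, 13, 27, 32} → ROUND(AVG(m.qty), 2)=9.67
  3: ids {14, 15, 18, 20, 23, 30} → ROUND(AVG(m.qty), 2)=8.33

Pia | 6.5 ; Yuki | 9.67 ; Pia | 8.33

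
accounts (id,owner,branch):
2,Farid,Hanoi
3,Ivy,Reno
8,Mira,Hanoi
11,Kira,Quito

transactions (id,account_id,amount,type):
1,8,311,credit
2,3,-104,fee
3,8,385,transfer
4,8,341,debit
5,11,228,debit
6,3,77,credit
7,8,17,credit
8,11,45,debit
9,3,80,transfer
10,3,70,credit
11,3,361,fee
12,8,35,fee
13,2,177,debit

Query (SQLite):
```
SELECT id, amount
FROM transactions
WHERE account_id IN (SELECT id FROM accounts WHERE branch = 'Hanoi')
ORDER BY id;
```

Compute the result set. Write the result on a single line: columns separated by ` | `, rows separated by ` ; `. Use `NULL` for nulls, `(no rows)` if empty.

Inner query: accounts.id where branch = 'Hanoi'.
Outer: keep transactions rows whose account_id is in that set.
Inner query → {2, 8}

1 | 311 ; 3 | 385 ; 4 | 341 ; 7 | 17 ; 12 | 35 ; 13 | 177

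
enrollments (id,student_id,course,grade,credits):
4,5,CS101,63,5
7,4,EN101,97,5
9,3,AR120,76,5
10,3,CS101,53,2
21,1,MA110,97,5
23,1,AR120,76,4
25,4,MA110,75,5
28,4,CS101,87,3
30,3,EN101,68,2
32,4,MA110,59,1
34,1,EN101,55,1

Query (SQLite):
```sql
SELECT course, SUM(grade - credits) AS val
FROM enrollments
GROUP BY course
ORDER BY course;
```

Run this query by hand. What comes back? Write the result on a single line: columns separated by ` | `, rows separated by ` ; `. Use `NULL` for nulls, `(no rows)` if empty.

For each row compute grade - credits.
Group by course; take SUM of the expression per group.
  AR120: ids {9, 23} → SUM(grade - credits)=143
  CS101: ids {4, 10, 28} → SUM(grade - credits)=193
  EN101: ids {7, 30, 34} → SUM(grade - credits)=212
  MA110: ids {21, 25, 32} → SUM(grade - credits)=220

AR120 | 143 ; CS101 | 193 ; EN101 | 212 ; MA110 | 220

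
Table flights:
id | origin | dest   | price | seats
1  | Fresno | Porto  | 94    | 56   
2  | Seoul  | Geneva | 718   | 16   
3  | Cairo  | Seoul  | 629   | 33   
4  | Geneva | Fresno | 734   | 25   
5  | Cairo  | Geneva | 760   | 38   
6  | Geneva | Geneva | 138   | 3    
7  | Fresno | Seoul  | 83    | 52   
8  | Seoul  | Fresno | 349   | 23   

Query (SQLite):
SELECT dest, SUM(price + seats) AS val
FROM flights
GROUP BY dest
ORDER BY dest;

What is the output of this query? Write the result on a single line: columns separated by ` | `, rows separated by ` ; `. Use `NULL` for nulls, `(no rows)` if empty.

For each row compute price + seats.
Group by dest; take SUM of the expression per group.
  Fresno: ids {4, 8} → SUM(price + seats)=1131
  Geneva: ids {2, 5, 6} → SUM(price + seats)=1673
  Porto: ids {1} → SUM(price + seats)=150
  Seoul: ids {3, 7} → SUM(price + seats)=797

Fresno | 1131 ; Geneva | 1673 ; Porto | 150 ; Seoul | 797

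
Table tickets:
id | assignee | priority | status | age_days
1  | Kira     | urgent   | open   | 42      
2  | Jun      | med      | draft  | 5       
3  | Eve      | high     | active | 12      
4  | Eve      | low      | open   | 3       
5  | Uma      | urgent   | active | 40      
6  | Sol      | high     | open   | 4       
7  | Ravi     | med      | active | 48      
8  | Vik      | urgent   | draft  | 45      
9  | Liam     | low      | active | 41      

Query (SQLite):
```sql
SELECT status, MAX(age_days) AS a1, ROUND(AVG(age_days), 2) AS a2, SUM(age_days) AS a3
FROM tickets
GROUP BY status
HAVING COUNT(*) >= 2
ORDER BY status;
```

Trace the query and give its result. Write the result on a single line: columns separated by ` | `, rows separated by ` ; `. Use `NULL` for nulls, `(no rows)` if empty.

active | 48 | 35.25 | 141 ; draft | 45 | 25 | 50 ; open | 42 | 16.33 | 49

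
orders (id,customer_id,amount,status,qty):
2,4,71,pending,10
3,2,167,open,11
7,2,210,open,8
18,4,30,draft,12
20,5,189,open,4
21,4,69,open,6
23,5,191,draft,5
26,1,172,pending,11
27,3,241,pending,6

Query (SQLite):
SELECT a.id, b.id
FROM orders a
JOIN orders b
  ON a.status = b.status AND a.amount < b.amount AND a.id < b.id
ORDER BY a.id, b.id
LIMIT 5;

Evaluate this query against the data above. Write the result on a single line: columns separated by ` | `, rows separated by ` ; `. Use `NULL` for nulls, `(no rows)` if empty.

Pairs (a,b) with same status, a.amount < b.amount, a.id < b.id.
status groups: draft:{18,23} open:{3,7,20,21} pending:{2,26,27}
Ordered by (a.id, b.id); first 5.

2 | 26 ; 2 | 27 ; 3 | 7 ; 3 | 20 ; 18 | 23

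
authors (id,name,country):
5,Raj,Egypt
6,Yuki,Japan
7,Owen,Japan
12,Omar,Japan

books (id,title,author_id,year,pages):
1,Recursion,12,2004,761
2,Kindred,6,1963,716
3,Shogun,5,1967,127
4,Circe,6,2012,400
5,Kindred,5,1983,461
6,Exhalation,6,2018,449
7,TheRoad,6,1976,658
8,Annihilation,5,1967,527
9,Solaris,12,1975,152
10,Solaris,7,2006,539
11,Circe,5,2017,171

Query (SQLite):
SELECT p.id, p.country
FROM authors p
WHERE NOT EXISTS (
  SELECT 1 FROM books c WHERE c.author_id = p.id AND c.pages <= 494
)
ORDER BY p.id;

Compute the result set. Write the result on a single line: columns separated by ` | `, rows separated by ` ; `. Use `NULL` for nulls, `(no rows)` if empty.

7 | Japan

For each authors row, check whether any books with matching author_id has pages <= 494.
Keep rows where that is false.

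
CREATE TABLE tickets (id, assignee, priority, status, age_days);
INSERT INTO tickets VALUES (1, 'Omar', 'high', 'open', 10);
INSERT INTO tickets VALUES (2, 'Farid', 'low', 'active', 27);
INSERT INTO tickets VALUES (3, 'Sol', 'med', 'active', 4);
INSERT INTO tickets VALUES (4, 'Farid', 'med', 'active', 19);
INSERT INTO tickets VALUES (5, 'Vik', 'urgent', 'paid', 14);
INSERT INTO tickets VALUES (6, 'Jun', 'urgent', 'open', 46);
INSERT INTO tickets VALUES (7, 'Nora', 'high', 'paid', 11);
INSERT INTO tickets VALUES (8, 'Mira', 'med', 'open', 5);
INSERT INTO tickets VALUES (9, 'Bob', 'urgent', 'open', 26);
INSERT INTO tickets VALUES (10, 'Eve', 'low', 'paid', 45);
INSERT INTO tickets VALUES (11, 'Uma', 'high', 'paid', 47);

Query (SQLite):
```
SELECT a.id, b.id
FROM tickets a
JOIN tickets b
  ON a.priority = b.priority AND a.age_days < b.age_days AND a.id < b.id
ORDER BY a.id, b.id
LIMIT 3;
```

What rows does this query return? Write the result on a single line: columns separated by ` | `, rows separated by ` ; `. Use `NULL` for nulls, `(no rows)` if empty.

1 | 7 ; 1 | 11 ; 2 | 10

Pairs (a,b) with same priority, a.age_days < b.age_days, a.id < b.id.
priority groups: high:{1,7,11} low:{2,10} med:{3,4,8} urgent:{5,6,9}
Ordered by (a.id, b.id); first 3.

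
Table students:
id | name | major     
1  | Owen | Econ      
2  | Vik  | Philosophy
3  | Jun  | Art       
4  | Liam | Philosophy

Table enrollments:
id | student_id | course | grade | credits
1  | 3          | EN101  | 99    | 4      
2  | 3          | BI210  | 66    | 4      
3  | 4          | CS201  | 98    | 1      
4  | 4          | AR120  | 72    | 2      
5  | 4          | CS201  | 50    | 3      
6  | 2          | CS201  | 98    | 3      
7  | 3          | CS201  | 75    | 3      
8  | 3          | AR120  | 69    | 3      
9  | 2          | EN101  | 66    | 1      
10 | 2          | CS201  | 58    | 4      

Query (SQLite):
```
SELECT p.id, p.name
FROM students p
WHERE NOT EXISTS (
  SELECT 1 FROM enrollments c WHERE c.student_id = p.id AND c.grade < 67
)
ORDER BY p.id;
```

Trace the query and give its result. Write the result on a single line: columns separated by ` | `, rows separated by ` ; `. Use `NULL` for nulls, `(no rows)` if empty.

1 | Owen

For each students row, check whether any enrollments with matching student_id has grade < 67.
Keep rows where that is false.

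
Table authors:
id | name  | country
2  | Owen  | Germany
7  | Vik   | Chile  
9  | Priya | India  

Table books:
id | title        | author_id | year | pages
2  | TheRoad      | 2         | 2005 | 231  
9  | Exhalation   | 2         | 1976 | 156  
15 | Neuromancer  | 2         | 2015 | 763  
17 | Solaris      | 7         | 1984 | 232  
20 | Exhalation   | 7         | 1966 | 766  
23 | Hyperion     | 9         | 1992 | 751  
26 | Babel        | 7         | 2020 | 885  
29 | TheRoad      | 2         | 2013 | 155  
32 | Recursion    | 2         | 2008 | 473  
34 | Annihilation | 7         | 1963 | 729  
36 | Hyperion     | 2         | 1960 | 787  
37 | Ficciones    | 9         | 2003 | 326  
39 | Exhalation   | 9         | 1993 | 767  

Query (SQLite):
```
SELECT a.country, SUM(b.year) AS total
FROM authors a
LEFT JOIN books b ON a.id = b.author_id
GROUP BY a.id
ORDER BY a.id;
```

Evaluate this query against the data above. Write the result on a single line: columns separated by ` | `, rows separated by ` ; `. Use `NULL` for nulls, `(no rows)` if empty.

Germany | 11977 ; Chile | 7933 ; India | 5988

LEFT JOIN keeps every authors row; unmatched ones get NULL for books columns.
Group by authors.id and compute SUM(b.year). SUM over an all-NULL group is NULL.
  2: ids {2, 9, 15, 29, 32, 36} → SUM(b.year)=11977
  7: ids {17, 20, 26, 34} → SUM(b.year)=7933
  9: ids {23, 37, 39} → SUM(b.year)=5988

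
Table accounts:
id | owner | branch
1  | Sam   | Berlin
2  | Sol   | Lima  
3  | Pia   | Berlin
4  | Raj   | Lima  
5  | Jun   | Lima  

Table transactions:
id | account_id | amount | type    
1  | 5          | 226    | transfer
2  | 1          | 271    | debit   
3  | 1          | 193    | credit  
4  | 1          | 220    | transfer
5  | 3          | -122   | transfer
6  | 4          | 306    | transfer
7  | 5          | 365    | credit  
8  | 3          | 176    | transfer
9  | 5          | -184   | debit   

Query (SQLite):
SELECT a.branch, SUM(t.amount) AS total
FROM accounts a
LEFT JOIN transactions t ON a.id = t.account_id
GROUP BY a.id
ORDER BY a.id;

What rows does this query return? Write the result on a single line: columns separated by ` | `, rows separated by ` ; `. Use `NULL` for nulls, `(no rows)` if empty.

LEFT JOIN keeps every accounts row; unmatched ones get NULL for transactions columns.
Group by accounts.id and compute SUM(t.amount). SUM over an all-NULL group is NULL.
  1: ids {2, 3, 4} → SUM(t.amount)=684
  2: ids {—} → SUM(t.amount)=NULL
  3: ids {5, 8} → SUM(t.amount)=54
  4: ids {6} → SUM(t.amount)=306
  5: ids {1, 7, 9} → SUM(t.amount)=407

Berlin | 684 ; Lima | NULL ; Berlin | 54 ; Lima | 306 ; Lima | 407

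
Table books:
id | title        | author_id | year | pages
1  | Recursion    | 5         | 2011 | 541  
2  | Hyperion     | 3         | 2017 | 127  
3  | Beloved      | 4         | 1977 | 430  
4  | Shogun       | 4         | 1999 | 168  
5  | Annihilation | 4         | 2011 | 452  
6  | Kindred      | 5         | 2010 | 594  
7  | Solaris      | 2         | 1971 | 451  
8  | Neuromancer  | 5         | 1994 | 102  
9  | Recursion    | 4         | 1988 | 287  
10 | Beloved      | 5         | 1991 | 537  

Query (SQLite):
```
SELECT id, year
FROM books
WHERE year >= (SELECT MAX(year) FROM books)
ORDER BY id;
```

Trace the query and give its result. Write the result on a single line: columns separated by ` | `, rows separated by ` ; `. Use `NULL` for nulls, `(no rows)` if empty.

Scalar subquery: MAX(year) over all books rows = 2017.
Keep rows where year >= that value.

2 | 2017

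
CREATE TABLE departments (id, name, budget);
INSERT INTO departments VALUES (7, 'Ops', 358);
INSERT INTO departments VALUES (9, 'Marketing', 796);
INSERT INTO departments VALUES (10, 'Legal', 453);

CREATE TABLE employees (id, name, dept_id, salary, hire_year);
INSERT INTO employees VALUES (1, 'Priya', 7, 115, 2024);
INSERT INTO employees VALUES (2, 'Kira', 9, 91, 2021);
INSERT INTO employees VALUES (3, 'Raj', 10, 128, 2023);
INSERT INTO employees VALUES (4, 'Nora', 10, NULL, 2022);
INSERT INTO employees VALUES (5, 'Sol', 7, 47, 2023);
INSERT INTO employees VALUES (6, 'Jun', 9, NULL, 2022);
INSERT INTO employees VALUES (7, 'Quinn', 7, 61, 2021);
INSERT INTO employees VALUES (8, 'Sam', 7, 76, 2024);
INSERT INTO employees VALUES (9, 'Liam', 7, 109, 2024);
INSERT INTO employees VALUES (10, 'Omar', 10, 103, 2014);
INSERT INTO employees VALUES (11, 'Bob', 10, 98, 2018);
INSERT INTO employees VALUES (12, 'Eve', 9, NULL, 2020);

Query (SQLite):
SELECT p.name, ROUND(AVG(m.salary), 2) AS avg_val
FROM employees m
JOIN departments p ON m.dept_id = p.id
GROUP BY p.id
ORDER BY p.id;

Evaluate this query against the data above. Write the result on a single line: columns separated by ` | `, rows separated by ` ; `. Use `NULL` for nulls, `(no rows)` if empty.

Join each employees row to its departments via dept_id.
Group joined rows by departments.id; compute ROUND(AVG(m.salary), 2) per group.
  7: ids {1, 5, 7, 8, 9} → ROUND(AVG(m.salary), 2)=81.6
  9: ids {2, 6, 12} → ROUND(AVG(m.salary), 2)=91
  10: ids {3, 4, 10, 11} → ROUND(AVG(m.salary), 2)=109.67

Ops | 81.6 ; Marketing | 91 ; Legal | 109.67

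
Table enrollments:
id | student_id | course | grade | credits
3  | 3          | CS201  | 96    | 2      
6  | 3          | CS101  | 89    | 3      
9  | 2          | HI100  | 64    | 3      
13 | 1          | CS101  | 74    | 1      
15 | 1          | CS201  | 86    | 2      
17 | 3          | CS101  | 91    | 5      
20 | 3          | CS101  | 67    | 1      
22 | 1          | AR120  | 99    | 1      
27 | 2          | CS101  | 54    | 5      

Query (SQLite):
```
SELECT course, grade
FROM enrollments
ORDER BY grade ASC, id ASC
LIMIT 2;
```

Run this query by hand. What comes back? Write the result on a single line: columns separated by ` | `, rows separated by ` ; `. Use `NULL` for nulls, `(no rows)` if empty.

CS101 | 54 ; HI100 | 64

Sort by grade asc, tiebreak id asc: (54, id=27), (64, id=9), (67, id=20), (74, id=13), (86, id=15) …. Take first 2.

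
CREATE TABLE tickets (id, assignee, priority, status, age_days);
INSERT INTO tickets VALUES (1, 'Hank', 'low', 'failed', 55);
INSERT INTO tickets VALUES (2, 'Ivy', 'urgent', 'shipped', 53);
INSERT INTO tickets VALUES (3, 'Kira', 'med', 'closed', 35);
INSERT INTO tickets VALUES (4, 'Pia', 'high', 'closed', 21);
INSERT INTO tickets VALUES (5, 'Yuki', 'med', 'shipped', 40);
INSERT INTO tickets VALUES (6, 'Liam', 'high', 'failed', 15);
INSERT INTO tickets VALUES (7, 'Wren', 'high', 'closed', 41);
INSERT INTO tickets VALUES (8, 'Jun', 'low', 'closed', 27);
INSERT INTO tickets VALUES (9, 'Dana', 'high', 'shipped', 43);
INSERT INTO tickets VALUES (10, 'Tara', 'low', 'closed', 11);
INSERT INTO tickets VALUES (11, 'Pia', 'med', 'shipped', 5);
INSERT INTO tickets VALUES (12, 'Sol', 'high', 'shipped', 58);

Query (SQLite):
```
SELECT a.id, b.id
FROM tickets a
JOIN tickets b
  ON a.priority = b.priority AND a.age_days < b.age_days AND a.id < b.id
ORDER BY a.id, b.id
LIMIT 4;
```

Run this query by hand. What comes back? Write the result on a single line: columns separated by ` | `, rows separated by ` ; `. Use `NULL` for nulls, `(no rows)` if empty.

Pairs (a,b) with same priority, a.age_days < b.age_days, a.id < b.id.
priority groups: high:{4,6,7,9,12} low:{1,8,10} med:{3,5,11} urgent:{2}
Ordered by (a.id, b.id); first 4.

3 | 5 ; 4 | 7 ; 4 | 9 ; 4 | 12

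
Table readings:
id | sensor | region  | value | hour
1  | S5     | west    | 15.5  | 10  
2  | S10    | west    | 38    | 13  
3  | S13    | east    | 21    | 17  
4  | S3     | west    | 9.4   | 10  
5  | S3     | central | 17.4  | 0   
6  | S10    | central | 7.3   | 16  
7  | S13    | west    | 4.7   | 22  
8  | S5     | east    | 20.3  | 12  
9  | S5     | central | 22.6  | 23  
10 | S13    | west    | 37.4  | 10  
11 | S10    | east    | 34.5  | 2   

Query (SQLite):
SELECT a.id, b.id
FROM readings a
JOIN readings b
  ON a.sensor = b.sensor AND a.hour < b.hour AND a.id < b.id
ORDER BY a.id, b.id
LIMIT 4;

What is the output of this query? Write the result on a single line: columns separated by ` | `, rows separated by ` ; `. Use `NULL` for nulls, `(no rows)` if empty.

1 | 8 ; 1 | 9 ; 2 | 6 ; 3 | 7

Pairs (a,b) with same sensor, a.hour < b.hour, a.id < b.id.
sensor groups: S10:{2,6,11} S13:{3,7,10} S3:{4,5} S5:{1,8,9}
Ordered by (a.id, b.id); first 4.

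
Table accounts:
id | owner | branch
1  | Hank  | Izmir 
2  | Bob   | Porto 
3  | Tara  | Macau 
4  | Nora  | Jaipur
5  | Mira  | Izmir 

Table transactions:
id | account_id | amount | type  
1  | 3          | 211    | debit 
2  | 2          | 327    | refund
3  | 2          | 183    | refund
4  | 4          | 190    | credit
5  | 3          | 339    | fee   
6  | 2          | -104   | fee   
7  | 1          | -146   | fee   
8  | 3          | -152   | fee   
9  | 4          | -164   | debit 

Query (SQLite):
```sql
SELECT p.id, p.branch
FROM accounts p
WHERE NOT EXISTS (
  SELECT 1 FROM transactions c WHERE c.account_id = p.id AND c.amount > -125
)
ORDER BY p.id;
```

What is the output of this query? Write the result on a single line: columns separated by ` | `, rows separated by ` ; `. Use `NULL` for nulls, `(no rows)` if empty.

For each accounts row, check whether any transactions with matching account_id has amount > -125.
Keep rows where that is false.

1 | Izmir ; 5 | Izmir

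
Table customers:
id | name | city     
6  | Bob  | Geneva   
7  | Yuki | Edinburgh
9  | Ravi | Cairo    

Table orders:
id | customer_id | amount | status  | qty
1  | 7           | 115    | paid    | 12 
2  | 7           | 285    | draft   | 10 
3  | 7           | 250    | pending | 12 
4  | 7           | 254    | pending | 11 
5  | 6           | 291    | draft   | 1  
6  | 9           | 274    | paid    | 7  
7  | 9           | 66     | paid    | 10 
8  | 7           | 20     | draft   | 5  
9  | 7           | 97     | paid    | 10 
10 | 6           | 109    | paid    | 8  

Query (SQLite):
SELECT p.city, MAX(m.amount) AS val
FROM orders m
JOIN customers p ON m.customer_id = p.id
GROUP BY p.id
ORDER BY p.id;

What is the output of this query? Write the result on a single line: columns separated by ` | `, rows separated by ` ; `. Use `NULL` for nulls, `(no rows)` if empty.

Geneva | 291 ; Edinburgh | 285 ; Cairo | 274

Join each orders row to its customers via customer_id.
Group joined rows by customers.id; compute MAX(m.amount) per group.
  6: ids {5, 10} → MAX(m.amount)=291
  7: ids {1, 2, 3, 4, 8, 9} → MAX(m.amount)=285
  9: ids {6, 7} → MAX(m.amount)=274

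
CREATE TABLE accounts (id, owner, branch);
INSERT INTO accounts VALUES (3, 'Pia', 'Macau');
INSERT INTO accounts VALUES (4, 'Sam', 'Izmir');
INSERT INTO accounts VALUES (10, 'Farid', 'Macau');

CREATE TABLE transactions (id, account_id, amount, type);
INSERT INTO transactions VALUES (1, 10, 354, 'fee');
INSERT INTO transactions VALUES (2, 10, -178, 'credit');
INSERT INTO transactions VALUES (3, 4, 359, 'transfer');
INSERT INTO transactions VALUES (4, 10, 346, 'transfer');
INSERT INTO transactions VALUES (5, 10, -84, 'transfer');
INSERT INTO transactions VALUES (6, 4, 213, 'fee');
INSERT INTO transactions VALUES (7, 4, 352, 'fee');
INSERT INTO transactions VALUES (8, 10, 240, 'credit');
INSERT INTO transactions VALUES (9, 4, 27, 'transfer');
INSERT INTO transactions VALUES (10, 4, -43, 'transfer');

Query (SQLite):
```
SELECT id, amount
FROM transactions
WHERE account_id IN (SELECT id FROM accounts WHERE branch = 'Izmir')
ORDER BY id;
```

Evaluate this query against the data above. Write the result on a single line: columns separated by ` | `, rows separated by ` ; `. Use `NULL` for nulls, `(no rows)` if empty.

Inner query: accounts.id where branch = 'Izmir'.
Outer: keep transactions rows whose account_id is in that set.
Inner query → {4}

3 | 359 ; 6 | 213 ; 7 | 352 ; 9 | 27 ; 10 | -43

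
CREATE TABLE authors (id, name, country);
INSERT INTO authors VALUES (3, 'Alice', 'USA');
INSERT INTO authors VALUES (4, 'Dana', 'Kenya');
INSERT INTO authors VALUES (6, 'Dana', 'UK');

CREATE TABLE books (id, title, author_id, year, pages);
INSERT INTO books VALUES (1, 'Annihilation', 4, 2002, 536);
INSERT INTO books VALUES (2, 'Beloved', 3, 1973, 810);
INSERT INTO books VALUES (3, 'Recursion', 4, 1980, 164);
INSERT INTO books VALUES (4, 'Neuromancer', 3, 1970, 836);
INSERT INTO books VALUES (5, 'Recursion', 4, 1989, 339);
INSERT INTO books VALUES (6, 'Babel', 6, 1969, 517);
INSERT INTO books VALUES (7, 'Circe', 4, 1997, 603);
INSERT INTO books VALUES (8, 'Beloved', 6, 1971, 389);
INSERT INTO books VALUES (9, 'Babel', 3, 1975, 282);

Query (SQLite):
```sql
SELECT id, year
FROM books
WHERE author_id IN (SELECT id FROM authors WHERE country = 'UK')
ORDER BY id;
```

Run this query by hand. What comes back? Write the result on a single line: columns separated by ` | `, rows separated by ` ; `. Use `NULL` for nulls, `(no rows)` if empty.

Inner query: authors.id where country = 'UK'.
Outer: keep books rows whose author_id is in that set.
Inner query → {6}

6 | 1969 ; 8 | 1971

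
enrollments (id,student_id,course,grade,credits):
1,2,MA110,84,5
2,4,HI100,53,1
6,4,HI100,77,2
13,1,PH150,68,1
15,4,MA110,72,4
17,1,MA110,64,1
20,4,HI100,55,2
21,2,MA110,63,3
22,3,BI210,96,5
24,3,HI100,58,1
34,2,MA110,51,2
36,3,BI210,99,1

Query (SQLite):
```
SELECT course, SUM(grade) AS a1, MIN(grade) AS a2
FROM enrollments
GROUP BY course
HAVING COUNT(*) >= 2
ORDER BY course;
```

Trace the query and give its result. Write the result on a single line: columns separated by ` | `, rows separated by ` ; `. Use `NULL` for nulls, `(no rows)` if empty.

Group enrollments by course.
Per group compute: SUM(grade), MIN(grade).
HAVING: drop groups with fewer than 2 rows.
  BI210: ids {22, 36} → SUM(grade)=195, MIN(grade)=96
  HI100: ids {2, 6, 20, 24} → SUM(grade)=243, MIN(grade)=53
  MA110: ids {1, 15, 17, 21, 34} → SUM(grade)=334, MIN(grade)=51
  PH150: ids {13} → SUM(grade)=68, MIN(grade)=68

BI210 | 195 | 96 ; HI100 | 243 | 53 ; MA110 | 334 | 51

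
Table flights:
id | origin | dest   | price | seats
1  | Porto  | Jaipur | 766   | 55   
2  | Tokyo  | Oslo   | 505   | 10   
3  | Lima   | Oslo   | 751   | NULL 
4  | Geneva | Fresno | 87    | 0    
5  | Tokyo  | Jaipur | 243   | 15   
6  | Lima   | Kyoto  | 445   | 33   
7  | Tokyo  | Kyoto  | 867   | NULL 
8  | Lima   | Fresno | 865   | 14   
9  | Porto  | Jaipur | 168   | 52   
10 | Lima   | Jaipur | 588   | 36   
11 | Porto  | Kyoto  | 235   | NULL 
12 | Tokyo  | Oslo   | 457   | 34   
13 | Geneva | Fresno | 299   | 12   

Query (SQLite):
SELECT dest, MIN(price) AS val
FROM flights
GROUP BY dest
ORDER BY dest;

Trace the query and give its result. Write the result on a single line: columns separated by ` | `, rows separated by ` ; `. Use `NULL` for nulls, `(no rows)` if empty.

Partition flights by dest; compute MIN(price) within each group.
  Fresno: ids {4, 8, 13} → MIN(price)=87
  Jaipur: ids {1, 5, 9, 10} → MIN(price)=168
  Kyoto: ids {6, 7, 11} → MIN(price)=235
  Oslo: ids {2, 3, 12} → MIN(price)=457

Fresno | 87 ; Jaipur | 168 ; Kyoto | 235 ; Oslo | 457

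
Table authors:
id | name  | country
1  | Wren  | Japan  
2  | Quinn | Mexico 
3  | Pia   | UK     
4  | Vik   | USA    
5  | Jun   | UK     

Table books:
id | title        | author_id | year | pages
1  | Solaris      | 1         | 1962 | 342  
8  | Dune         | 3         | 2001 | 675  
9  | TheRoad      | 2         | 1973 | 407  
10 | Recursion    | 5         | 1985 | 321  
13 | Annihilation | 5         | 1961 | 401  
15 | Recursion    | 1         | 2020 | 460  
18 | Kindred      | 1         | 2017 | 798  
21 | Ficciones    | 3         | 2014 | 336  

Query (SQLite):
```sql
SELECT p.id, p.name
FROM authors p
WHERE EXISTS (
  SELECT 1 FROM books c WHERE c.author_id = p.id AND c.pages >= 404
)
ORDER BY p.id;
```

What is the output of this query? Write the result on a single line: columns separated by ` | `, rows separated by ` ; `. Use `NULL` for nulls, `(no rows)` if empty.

For each authors row, check whether any books with matching author_id has pages >= 404.
Keep rows where that is true.

1 | Wren ; 2 | Quinn ; 3 | Pia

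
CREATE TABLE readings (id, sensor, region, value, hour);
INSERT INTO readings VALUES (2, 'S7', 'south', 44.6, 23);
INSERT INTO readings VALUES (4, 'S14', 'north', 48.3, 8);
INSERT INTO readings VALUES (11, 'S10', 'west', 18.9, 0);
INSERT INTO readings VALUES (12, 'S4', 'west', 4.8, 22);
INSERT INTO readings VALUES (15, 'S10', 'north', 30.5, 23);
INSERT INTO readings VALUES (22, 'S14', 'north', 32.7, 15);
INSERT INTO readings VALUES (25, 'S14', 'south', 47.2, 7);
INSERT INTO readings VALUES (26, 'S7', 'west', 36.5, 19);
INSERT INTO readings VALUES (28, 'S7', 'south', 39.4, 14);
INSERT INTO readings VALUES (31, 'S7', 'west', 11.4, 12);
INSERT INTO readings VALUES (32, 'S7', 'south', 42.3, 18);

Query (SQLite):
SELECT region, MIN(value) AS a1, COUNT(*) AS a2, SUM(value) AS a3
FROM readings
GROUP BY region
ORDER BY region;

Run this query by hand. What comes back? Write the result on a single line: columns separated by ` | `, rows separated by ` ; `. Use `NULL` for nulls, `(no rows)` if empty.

Group readings by region.
Per group compute: MIN(value), COUNT(*), SUM(value).
  north: ids {4, 15, 22} → MIN(value)=30.5, COUNT(*)=3, SUM(value)=111.5
  south: ids {2, 25, 28, 32} → MIN(value)=39.4, COUNT(*)=4, SUM(value)=173.5
  west: ids {11, 12, 26, 31} → MIN(value)=4.8, COUNT(*)=4, SUM(value)=71.6

north | 30.5 | 3 | 111.5 ; south | 39.4 | 4 | 173.5 ; west | 4.8 | 4 | 71.6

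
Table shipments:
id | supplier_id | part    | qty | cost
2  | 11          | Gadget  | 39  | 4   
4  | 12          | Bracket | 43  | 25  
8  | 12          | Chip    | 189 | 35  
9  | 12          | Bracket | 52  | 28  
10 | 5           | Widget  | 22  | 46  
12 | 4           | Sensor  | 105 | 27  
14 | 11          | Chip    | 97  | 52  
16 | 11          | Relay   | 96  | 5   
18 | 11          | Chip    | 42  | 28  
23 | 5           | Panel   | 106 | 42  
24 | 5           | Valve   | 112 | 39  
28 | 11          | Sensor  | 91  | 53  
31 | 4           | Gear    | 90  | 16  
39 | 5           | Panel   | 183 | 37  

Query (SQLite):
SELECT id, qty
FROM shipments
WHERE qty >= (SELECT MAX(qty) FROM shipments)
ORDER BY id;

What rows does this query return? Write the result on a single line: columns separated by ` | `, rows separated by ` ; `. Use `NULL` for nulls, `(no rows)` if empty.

8 | 189

Scalar subquery: MAX(qty) over all shipments rows = 189.
Keep rows where qty >= that value.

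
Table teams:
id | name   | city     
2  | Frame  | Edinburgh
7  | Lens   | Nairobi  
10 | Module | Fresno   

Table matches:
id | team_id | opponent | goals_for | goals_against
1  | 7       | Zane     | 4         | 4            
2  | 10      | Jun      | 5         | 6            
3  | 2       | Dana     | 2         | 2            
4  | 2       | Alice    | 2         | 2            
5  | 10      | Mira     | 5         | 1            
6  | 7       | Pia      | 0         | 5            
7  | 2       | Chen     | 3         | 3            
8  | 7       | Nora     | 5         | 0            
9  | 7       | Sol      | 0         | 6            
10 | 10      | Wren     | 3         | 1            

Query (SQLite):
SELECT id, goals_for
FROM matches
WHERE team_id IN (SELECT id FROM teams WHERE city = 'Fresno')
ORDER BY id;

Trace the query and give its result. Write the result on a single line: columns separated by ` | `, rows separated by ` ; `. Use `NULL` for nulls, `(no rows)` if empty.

2 | 5 ; 5 | 5 ; 10 | 3

Inner query: teams.id where city = 'Fresno'.
Outer: keep matches rows whose team_id is in that set.
Inner query → {10}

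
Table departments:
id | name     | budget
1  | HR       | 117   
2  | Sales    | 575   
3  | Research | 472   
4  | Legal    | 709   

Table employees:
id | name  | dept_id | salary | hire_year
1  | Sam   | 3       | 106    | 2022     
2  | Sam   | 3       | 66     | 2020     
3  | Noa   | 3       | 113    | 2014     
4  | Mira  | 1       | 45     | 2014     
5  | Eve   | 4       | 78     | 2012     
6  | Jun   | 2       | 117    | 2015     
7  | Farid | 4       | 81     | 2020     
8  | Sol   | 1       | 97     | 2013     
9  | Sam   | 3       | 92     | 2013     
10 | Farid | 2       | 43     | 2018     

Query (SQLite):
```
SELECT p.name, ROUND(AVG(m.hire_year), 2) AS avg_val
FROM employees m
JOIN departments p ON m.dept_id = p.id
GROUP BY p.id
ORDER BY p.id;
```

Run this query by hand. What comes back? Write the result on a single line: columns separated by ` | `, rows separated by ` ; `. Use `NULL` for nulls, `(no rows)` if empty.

HR | 2013.5 ; Sales | 2016.5 ; Research | 2017.25 ; Legal | 2016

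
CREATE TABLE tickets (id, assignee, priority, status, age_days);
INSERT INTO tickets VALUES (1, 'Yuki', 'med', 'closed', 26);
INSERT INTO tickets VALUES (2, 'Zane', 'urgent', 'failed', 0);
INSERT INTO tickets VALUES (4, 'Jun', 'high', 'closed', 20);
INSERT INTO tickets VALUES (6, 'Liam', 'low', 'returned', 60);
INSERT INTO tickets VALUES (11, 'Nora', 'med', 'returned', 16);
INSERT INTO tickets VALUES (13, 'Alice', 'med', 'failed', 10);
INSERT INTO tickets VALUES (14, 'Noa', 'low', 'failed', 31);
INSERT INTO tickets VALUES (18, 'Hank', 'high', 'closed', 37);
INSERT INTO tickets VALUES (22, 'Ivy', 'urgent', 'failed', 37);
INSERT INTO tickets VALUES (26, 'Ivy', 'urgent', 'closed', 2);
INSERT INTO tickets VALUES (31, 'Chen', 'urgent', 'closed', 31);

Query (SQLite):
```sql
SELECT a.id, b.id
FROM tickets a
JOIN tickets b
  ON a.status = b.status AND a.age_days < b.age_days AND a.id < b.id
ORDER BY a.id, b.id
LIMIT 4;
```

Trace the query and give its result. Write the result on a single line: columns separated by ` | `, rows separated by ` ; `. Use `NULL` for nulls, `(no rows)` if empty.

Pairs (a,b) with same status, a.age_days < b.age_days, a.id < b.id.
status groups: closed:{1,4,18,26,31} failed:{2,13,14,22} returned:{6,11}
Ordered by (a.id, b.id); first 4.

1 | 18 ; 1 | 31 ; 2 | 13 ; 2 | 14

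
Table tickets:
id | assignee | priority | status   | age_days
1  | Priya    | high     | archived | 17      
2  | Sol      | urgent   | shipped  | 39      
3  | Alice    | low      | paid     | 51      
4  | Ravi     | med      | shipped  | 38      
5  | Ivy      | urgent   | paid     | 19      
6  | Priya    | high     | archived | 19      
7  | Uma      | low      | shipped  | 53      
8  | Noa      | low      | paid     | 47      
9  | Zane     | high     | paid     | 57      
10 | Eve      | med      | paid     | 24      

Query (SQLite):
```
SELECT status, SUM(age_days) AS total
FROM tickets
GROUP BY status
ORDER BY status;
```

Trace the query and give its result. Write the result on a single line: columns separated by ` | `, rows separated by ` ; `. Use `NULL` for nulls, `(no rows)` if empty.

Partition tickets by status; compute SUM(age_days) within each group.
  archived: ids {1, 6} → SUM(age_days)=36
  paid: ids {3, 5, 8, 9, 10} → SUM(age_days)=198
  shipped: ids {2, 4, 7} → SUM(age_days)=130

archived | 36 ; paid | 198 ; shipped | 130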